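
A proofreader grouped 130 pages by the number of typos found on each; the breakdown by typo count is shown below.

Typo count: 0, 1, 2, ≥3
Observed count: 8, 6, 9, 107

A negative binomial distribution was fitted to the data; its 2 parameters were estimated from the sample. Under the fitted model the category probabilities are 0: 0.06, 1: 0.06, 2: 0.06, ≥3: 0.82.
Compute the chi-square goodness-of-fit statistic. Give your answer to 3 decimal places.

Expected counts E_i = n·p_i: 130×0.06 = 7.8, 130×0.06 = 7.8, 130×0.06 = 7.8, 130×0.82 = 106.6.
χ² = (8−7.8)²/7.8 + (6−7.8)²/7.8 + (9−7.8)²/7.8 + (107−106.6)²/106.6
   = 0.0051 + 0.4154 + 0.1846 + 0.0015
Sum = 0.607

0.607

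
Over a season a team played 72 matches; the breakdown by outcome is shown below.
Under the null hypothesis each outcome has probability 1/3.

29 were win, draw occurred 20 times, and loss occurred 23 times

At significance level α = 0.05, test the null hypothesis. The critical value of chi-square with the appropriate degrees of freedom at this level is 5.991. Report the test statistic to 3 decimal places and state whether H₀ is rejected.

Expected count for each of the 3 categories: 72/3 = 24.
cat         O        E   (O−E)²/E
win        29       24     1.0417
draw       20       24     0.6667
loss       23       24     0.0417
Sum = 1.750
df = 2. Since 1.750 < 5.991, we do not reject H₀.

1.750; do not reject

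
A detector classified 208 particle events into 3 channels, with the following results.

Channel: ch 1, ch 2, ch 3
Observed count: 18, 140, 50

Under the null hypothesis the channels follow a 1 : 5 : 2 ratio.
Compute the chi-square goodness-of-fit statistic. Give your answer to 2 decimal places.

Ratio total = 8. Expected counts: 208×1/8 = 26, 208×5/8 = 130, 208×2/8 = 52.
cat         O        E   (O−E)²/E
ch 1       18       26      2.462
ch 2      140      130      0.769
ch 3       50       52      0.077
Sum = 3.31

3.31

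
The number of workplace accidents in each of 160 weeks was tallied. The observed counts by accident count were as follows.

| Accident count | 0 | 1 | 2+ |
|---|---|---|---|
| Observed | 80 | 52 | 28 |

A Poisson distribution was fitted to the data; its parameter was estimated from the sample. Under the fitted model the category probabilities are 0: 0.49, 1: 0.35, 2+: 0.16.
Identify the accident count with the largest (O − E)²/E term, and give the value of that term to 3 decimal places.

1, 0.286

Expected counts E_i = n·p_i: 160×0.49 = 78.4, 160×0.35 = 56, 160×0.16 = 25.6.
cat         O        E   (O−E)²/E
0          80     78.4     0.0327
1          52       56     0.2857
2+         28     25.6     0.2250
The largest term is for 1: 0.286.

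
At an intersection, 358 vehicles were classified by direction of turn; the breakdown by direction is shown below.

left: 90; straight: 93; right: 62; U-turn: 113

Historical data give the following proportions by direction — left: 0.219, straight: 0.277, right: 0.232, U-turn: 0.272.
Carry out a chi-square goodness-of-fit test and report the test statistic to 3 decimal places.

9.944

Expected counts E_i = n·p_i: 358×0.219 = 78.402, 358×0.277 = 99.166, 358×0.232 = 83.056, 358×0.272 = 97.376.
left: (90 − 78.402)²/78.402 = 134.513604/78.402 = 1.7157
straight: (93 − 99.166)²/99.166 = 38.019556/99.166 = 0.3834
right: (62 − 83.056)²/83.056 = 443.355136/83.056 = 5.3380
U-turn: (113 − 97.376)²/97.376 = 244.109376/97.376 = 2.5069
Sum = 9.944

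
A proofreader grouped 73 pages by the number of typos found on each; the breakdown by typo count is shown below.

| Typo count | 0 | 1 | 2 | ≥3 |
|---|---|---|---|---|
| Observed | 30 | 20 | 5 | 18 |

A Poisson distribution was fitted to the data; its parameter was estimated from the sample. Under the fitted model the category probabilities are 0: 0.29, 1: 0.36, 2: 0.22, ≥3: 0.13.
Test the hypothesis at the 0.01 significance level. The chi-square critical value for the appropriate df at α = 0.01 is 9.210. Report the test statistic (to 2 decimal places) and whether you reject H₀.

Expected counts E_i = n·p_i: 73×0.29 = 21.17, 73×0.36 = 26.28, 73×0.22 = 16.06, 73×0.13 = 9.49.
χ² = (30−21.17)²/21.17 + (20−26.28)²/26.28 + (5−16.06)²/16.06 + (18−9.49)²/9.49
   = 3.683 + 1.501 + 7.617 + 7.631
Sum = 20.43
df = 2. Since 20.43 > 9.210, we reject H₀.

20.43; reject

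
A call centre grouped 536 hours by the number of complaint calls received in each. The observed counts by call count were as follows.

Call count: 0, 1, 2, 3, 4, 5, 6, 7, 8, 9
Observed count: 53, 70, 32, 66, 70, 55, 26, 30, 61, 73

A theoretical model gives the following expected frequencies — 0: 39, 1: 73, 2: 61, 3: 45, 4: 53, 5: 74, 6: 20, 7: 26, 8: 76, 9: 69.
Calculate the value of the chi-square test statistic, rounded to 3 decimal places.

44.675

0: (53 − 39)²/39 = 196/39 = 5.0256
1: (70 − 73)²/73 = 9/73 = 0.1233
2: (32 − 61)²/61 = 841/61 = 13.7869
3: (66 − 45)²/45 = 441/45 = 9.8000
4: (70 − 53)²/53 = 289/53 = 5.4528
5: (55 − 74)²/74 = 361/74 = 4.8784
6: (26 − 20)²/20 = 36/20 = 1.8000
7: (30 − 26)²/26 = 16/26 = 0.6154
8: (61 − 76)²/76 = 225/76 = 2.9605
9: (73 − 69)²/69 = 16/69 = 0.2319
Sum = 44.675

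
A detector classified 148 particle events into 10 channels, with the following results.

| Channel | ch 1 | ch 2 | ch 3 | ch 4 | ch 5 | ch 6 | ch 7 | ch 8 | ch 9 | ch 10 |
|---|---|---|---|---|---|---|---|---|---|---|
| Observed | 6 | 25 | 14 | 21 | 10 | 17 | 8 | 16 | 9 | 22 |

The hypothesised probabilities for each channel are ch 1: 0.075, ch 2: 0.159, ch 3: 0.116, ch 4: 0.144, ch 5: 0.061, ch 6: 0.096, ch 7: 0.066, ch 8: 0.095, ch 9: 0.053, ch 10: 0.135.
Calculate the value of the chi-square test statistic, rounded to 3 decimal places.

4.640

Expected counts E_i = n·p_i: 148×0.075 = 11.1, 148×0.159 = 23.532, 148×0.116 = 17.168, 148×0.144 = 21.312, 148×0.061 = 9.028, 148×0.096 = 14.208, 148×0.066 = 9.768, 148×0.095 = 14.06, 148×0.053 = 7.844, 148×0.135 = 19.98.
cat         O        E   (O−E)²/E
ch 1        6     11.1     2.3432
ch 2       25   23.532     0.0916
ch 3       14   17.168     0.5846
ch 4       21   21.312     0.0046
ch 5       10    9.028     0.1047
ch 6       17   14.208     0.5487
ch 7        8    9.768     0.3200
ch 8       16    14.06     0.2677
ch 9        9    7.844     0.1704
ch 10      22    19.98     0.2042
Sum = 4.640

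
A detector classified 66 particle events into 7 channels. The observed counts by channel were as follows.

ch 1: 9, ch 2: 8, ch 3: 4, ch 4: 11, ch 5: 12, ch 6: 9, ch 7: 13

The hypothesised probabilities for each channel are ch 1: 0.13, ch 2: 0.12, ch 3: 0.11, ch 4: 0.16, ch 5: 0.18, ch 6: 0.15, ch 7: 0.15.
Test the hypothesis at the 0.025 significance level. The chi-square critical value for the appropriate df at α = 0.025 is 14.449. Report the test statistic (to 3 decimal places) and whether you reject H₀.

Expected counts E_i = n·p_i: 66×0.13 = 8.58, 66×0.12 = 7.92, 66×0.11 = 7.26, 66×0.16 = 10.56, 66×0.18 = 11.88, 66×0.15 = 9.9, 66×0.15 = 9.9.
ch 1: (9 − 8.58)²/8.58 = 0.1764/8.58 = 0.0206
ch 2: (8 − 7.92)²/7.92 = 0.0064/7.92 = 0.0008
ch 3: (4 − 7.26)²/7.26 = 10.6276/7.26 = 1.4639
ch 4: (11 − 10.56)²/10.56 = 0.1936/10.56 = 0.0183
ch 5: (12 − 11.88)²/11.88 = 0.0144/11.88 = 0.0012
ch 6: (9 − 9.9)²/9.9 = 0.81/9.9 = 0.0818
ch 7: (13 − 9.9)²/9.9 = 9.61/9.9 = 0.9707
Sum = 2.557
df = 6. Since 2.557 < 14.449, we do not reject H₀.

2.557; do not reject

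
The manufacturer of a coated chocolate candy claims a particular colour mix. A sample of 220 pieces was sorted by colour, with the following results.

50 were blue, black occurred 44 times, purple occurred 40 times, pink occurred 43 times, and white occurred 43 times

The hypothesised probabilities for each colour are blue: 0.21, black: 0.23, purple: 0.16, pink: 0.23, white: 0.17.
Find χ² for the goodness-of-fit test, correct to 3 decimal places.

3.808

Expected counts E_i = n·p_i: 220×0.21 = 46.2, 220×0.23 = 50.6, 220×0.16 = 35.2, 220×0.23 = 50.6, 220×0.17 = 37.4.
χ² = (50−46.2)²/46.2 + (44−50.6)²/50.6 + (40−35.2)²/35.2 + (43−50.6)²/50.6 + (43−37.4)²/37.4
   = 0.3126 + 0.8609 + 0.6545 + 1.1415 + 0.8385
Sum = 3.808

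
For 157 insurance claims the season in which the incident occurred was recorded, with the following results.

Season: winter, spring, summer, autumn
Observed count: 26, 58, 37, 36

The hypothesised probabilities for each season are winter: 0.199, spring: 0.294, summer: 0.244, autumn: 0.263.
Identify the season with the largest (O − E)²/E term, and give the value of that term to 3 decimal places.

Expected counts E_i = n·p_i: 157×0.199 = 31.243, 157×0.294 = 46.158, 157×0.244 = 38.308, 157×0.263 = 41.291.
winter: (26 − 31.243)²/31.243 = 27.489049/31.243 = 0.8798
spring: (58 − 46.158)²/46.158 = 140.232964/46.158 = 3.0381
summer: (37 − 38.308)²/38.308 = 1.710864/38.308 = 0.0447
autumn: (36 − 41.291)²/41.291 = 27.994681/41.291 = 0.6780
The largest term is for spring: 3.038.

spring, 3.038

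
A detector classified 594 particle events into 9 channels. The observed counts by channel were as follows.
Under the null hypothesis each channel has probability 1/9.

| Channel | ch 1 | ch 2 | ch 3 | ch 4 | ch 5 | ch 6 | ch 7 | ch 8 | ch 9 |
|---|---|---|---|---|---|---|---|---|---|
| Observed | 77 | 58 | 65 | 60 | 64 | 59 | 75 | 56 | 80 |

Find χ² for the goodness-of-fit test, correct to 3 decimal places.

Under H₀ each category has probability 1/9, so each expected count is 594/9 = 66.
χ² = (77−66)²/66 + (58−66)²/66 + (65−66)²/66 + (60−66)²/66 + (64−66)²/66 + (59−66)²/66 + (75−66)²/66 + (56−66)²/66 + (80−66)²/66
   = 1.8333 + 0.9697 + 0.0152 + 0.5455 + 0.0606 + 0.7424 + 1.2273 + 1.5152 + 2.9697
Sum = 9.879

9.879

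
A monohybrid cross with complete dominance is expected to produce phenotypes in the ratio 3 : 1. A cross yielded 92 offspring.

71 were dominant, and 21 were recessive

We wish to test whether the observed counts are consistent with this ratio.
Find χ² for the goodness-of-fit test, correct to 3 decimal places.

Ratio total = 4. Expected counts: 92×3/4 = 69, 92×1/4 = 23.
χ² = (71−69)²/69 + (21−23)²/23
   = 0.0580 + 0.1739
Sum = 0.232

0.232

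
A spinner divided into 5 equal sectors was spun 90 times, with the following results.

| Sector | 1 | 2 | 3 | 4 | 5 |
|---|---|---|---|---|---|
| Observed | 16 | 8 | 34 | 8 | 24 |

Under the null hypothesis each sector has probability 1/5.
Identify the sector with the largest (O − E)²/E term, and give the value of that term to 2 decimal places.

3, 14.22

Expected count for each of the 5 categories: 90/5 = 18.
1: (16 − 18)²/18 = 4/18 = 0.222
2: (8 − 18)²/18 = 100/18 = 5.556
3: (34 − 18)²/18 = 256/18 = 14.222
4: (8 − 18)²/18 = 100/18 = 5.556
5: (24 − 18)²/18 = 36/18 = 2.000
The largest term is for 3: 14.22.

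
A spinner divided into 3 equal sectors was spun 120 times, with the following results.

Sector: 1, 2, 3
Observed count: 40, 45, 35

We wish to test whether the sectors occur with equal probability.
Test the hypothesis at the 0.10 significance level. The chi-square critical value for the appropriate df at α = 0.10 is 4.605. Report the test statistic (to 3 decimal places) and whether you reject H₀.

1.250; do not reject

Under H₀ each category has probability 1/3, so each expected count is 120/3 = 40.
cat         O        E   (O−E)²/E
1          40       40     0.0000
2          45       40     0.6250
3          35       40     0.6250
Sum = 1.250
df = 2. Since 1.250 < 4.605, we do not reject H₀.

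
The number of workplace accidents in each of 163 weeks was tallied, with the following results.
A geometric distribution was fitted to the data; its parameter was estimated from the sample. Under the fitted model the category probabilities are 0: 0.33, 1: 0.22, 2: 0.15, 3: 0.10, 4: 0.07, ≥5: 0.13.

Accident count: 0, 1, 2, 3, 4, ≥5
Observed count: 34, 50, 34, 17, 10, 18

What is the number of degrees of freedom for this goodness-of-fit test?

4

There are k = 6 categories and 1 parameter estimated from the data, so df = 6 − 1 − 1 = 4.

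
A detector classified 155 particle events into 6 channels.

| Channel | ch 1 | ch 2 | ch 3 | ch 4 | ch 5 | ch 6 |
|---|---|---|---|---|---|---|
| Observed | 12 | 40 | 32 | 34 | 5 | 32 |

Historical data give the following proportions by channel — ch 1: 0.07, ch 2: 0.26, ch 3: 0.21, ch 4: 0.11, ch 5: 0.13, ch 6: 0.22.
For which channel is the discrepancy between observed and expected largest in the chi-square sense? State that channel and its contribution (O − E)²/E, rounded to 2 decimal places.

ch 4, 16.85

Expected counts E_i = n·p_i: 155×0.07 = 10.85, 155×0.26 = 40.3, 155×0.21 = 32.55, 155×0.11 = 17.05, 155×0.13 = 20.15, 155×0.22 = 34.1.
cat         O        E   (O−E)²/E
ch 1       12    10.85      0.122
ch 2       40     40.3      0.002
ch 3       32    32.55      0.009
ch 4       34    17.05     16.851
ch 5        5    20.15     11.391
ch 6       32     34.1      0.129
The largest term is for ch 4: 16.85.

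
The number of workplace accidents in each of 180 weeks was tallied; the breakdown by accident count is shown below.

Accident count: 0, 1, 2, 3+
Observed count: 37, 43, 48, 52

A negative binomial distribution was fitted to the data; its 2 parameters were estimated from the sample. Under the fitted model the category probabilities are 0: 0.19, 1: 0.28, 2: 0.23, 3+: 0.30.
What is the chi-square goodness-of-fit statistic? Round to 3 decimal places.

2.442

Expected counts E_i = n·p_i: 180×0.19 = 34.2, 180×0.28 = 50.4, 180×0.23 = 41.4, 180×0.30 = 54.
0: (37 − 34.2)²/34.2 = 7.84/34.2 = 0.2292
1: (43 − 50.4)²/50.4 = 54.76/50.4 = 1.0865
2: (48 − 41.4)²/41.4 = 43.56/41.4 = 1.0522
3+: (52 − 54)²/54 = 4/54 = 0.0741
Sum = 2.442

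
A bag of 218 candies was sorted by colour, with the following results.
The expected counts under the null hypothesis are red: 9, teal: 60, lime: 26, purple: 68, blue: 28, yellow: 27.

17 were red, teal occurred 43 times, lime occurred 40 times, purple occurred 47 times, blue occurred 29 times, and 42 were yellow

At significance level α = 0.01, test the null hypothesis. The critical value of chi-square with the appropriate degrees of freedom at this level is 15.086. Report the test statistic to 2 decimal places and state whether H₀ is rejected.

cat         O        E   (O−E)²/E
red        17        9      7.111
teal       43       60      4.817
lime       40       26      7.538
purple     47       68      6.485
blue       29       28      0.036
yellow     42       27      8.333
Sum = 34.32
df = 5. Since 34.32 > 15.086, we reject H₀.

34.32; reject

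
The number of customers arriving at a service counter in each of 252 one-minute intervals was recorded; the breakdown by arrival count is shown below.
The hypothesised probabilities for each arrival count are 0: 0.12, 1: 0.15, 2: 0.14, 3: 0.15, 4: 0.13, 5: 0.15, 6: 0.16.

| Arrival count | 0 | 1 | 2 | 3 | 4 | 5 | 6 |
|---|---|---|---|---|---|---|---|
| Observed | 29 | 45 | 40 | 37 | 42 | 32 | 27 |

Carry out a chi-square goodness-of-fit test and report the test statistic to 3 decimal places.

Expected counts E_i = n·p_i: 252×0.12 = 30.24, 252×0.15 = 37.8, 252×0.14 = 35.28, 252×0.15 = 37.8, 252×0.13 = 32.76, 252×0.15 = 37.8, 252×0.16 = 40.32.
0: (29 − 30.24)²/30.24 = 1.5376/30.24 = 0.0508
1: (45 − 37.8)²/37.8 = 51.84/37.8 = 1.3714
2: (40 − 35.28)²/35.28 = 22.2784/35.28 = 0.6315
3: (37 − 37.8)²/37.8 = 0.64/37.8 = 0.0169
4: (42 − 32.76)²/32.76 = 85.3776/32.76 = 2.6062
5: (32 − 37.8)²/37.8 = 33.64/37.8 = 0.8899
6: (27 − 40.32)²/40.32 = 177.4224/40.32 = 4.4004
Sum = 9.967

9.967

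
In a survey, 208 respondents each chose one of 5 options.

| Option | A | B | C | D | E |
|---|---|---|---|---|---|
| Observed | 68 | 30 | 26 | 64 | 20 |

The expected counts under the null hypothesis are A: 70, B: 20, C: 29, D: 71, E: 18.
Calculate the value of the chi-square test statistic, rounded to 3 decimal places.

6.280

A: (68 − 70)²/70 = 4/70 = 0.0571
B: (30 − 20)²/20 = 100/20 = 5.0000
C: (26 − 29)²/29 = 9/29 = 0.3103
D: (64 − 71)²/71 = 49/71 = 0.6901
E: (20 − 18)²/18 = 4/18 = 0.2222
Sum = 6.280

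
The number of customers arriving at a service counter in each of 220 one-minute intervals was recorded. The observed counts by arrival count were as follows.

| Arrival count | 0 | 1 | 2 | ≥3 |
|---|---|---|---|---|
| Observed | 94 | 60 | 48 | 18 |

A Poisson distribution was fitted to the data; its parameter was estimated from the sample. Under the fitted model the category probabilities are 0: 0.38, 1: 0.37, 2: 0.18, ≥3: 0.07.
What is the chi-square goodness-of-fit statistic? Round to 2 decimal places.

Expected counts E_i = n·p_i: 220×0.38 = 83.6, 220×0.37 = 81.4, 220×0.18 = 39.6, 220×0.07 = 15.4.
χ² = (94−83.6)²/83.6 + (60−81.4)²/81.4 + (48−39.6)²/39.6 + (18−15.4)²/15.4
   = 1.294 + 5.626 + 1.782 + 0.439
Sum = 9.14

9.14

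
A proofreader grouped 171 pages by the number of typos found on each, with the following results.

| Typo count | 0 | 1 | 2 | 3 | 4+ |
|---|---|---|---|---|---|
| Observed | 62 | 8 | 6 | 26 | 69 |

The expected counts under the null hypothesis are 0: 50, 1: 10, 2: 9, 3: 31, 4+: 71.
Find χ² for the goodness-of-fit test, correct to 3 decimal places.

cat         O        E   (O−E)²/E
0          62       50     2.8800
1           8       10     0.4000
2           6        9     1.0000
3          26       31     0.8065
4+         69       71     0.0563
Sum = 5.143

5.143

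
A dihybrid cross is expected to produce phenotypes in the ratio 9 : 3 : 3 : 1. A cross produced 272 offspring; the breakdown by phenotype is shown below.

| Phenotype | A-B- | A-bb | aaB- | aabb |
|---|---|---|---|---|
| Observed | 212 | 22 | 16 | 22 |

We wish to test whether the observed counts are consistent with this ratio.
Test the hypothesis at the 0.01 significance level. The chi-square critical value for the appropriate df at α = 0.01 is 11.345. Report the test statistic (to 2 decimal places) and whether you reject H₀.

Ratio total = 16. Expected counts: 272×9/16 = 153, 272×3/16 = 51, 272×3/16 = 51, 272×1/16 = 17.
cat         O        E   (O−E)²/E
A-B-      212      153     22.752
A-bb       22       51     16.490
aaB-       16       51     24.020
aabb       22       17      1.471
Sum = 64.73
df = 3. Since 64.73 > 11.345, we reject H₀.

64.73; reject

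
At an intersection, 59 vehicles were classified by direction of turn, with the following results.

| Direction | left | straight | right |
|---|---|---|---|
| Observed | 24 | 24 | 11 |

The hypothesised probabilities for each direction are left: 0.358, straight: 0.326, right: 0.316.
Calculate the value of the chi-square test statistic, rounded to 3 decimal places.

4.707

Expected counts E_i = n·p_i: 59×0.358 = 21.122, 59×0.326 = 19.234, 59×0.316 = 18.644.
χ² = (24−21.122)²/21.122 + (24−19.234)²/19.234 + (11−18.644)²/18.644
   = 0.3921 + 1.1810 + 3.1340
Sum = 4.707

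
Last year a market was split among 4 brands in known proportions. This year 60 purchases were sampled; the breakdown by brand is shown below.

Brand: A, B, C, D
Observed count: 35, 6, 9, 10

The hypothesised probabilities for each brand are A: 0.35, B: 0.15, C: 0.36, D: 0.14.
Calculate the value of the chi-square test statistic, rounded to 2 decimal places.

Expected counts E_i = n·p_i: 60×0.35 = 21, 60×0.15 = 9, 60×0.36 = 21.6, 60×0.14 = 8.4.
cat         O        E   (O−E)²/E
A          35       21      9.333
B           6        9      1.000
C           9     21.6      7.350
D          10      8.4      0.305
Sum = 17.99

17.99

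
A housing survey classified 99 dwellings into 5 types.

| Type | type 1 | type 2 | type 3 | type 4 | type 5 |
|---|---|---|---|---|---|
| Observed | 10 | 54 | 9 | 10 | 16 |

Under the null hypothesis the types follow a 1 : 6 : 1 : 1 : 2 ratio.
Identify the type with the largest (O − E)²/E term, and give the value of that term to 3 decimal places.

Ratio total = 11. Expected counts: 99×1/11 = 9, 99×6/11 = 54, 99×1/11 = 9, 99×1/11 = 9, 99×2/11 = 18.
type 1: (10 − 9)²/9 = 1/9 = 0.1111
type 2: (54 − 54)²/54 = 0/54 = 0.0000
type 3: (9 − 9)²/9 = 0/9 = 0.0000
type 4: (10 − 9)²/9 = 1/9 = 0.1111
type 5: (16 − 18)²/18 = 4/18 = 0.2222
The largest term is for type 5: 0.222.

type 5, 0.222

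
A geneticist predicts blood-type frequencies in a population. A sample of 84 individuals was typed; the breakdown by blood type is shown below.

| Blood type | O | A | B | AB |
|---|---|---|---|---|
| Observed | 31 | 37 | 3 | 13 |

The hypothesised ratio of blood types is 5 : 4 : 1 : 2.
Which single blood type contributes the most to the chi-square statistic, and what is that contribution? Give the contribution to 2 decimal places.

A, 2.89

Ratio total = 12. Expected counts: 84×5/12 = 35, 84×4/12 = 28, 84×1/12 = 7, 84×2/12 = 14.
cat         O        E   (O−E)²/E
O          31       35      0.457
A          37       28      2.893
B           3        7      2.286
AB         13       14      0.071
The largest term is for A: 2.89.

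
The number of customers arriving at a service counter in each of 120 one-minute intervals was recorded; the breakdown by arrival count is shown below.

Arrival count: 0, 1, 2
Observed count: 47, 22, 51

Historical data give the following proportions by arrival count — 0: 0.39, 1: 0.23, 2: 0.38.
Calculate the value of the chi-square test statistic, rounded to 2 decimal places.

Expected counts E_i = n·p_i: 120×0.39 = 46.8, 120×0.23 = 27.6, 120×0.38 = 45.6.
0: (47 − 46.8)²/46.8 = 0.04/46.8 = 0.001
1: (22 − 27.6)²/27.6 = 31.36/27.6 = 1.136
2: (51 − 45.6)²/45.6 = 29.16/45.6 = 0.639
Sum = 1.78

1.78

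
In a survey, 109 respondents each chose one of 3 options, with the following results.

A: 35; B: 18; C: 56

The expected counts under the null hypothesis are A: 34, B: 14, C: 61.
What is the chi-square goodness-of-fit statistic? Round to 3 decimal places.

1.582

A: (35 − 34)²/34 = 1/34 = 0.0294
B: (18 − 14)²/14 = 16/14 = 1.1429
C: (56 − 61)²/61 = 25/61 = 0.4098
Sum = 1.582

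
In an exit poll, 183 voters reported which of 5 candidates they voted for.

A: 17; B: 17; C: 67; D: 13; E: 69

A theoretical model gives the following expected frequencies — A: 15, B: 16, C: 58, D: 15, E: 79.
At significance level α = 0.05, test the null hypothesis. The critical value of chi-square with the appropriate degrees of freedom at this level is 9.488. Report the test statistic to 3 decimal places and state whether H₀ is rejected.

3.258; do not reject

χ² = (17−15)²/15 + (17−16)²/16 + (67−58)²/58 + (13−15)²/15 + (69−79)²/79
   = 0.2667 + 0.0625 + 1.3966 + 0.2667 + 1.2658
Sum = 3.258
df = 4. Since 3.258 < 9.488, we do not reject H₀.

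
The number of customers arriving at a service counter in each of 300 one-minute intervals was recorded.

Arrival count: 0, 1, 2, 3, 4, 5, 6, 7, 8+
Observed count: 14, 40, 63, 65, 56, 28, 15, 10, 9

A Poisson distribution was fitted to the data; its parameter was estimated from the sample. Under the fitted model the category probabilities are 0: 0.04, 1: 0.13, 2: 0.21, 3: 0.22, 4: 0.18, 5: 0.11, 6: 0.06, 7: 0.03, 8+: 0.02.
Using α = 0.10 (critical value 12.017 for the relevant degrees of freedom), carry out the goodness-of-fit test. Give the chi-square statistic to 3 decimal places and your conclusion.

3.317; do not reject

Expected counts E_i = n·p_i: 300×0.04 = 12, 300×0.13 = 39, 300×0.21 = 63, 300×0.22 = 66, 300×0.18 = 54, 300×0.11 = 33, 300×0.06 = 18, 300×0.03 = 9, 300×0.02 = 6.
χ² = (14−12)²/12 + (40−39)²/39 + (63−63)²/63 + (65−66)²/66 + (56−54)²/54 + (28−33)²/33 + (15−18)²/18 + (10−9)²/9 + (9−6)²/6
   = 0.3333 + 0.0256 + 0.0000 + 0.0152 + 0.0741 + 0.7576 + 0.5000 + 0.1111 + 1.5000
Sum = 3.317
df = 7. Since 3.317 < 12.017, we do not reject H₀.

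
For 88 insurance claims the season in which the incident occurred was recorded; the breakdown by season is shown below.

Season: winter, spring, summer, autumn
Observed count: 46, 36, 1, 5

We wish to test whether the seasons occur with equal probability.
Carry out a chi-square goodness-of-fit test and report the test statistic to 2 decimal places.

Expected count for each of the 4 categories: 88/4 = 22.
winter: (46 − 22)²/22 = 576/22 = 26.182
spring: (36 − 22)²/22 = 196/22 = 8.909
summer: (1 − 22)²/22 = 441/22 = 20.045
autumn: (5 − 22)²/22 = 289/22 = 13.136
Sum = 68.27

68.27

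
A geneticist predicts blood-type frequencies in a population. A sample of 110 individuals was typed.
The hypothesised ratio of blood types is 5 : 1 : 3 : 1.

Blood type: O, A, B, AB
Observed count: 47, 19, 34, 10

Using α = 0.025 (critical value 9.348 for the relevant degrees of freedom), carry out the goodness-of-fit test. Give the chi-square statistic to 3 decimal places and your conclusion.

Ratio total = 10. Expected counts: 110×5/10 = 55, 110×1/10 = 11, 110×3/10 = 33, 110×1/10 = 11.
χ² = (47−55)²/55 + (19−11)²/11 + (34−33)²/33 + (10−11)²/11
   = 1.1636 + 5.8182 + 0.0303 + 0.0909
Sum = 7.103
df = 3. Since 7.103 < 9.348, we do not reject H₀.

7.103; do not reject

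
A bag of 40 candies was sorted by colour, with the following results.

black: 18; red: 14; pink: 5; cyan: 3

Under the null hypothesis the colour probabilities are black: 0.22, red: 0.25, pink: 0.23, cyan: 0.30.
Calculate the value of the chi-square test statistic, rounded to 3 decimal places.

19.886

Expected counts E_i = n·p_i: 40×0.22 = 8.8, 40×0.25 = 10, 40×0.23 = 9.2, 40×0.30 = 12.
black: (18 − 8.8)²/8.8 = 84.64/8.8 = 9.6182
red: (14 − 10)²/10 = 16/10 = 1.6000
pink: (5 − 9.2)²/9.2 = 17.64/9.2 = 1.9174
cyan: (3 − 12)²/12 = 81/12 = 6.7500
Sum = 19.886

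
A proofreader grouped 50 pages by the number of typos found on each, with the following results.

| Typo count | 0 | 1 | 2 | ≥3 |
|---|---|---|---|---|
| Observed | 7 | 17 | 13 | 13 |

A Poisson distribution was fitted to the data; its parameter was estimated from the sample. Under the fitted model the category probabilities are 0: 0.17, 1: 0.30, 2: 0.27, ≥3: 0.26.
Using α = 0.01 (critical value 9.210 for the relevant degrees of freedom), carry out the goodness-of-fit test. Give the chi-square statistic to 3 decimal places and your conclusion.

Expected counts E_i = n·p_i: 50×0.17 = 8.5, 50×0.30 = 15, 50×0.27 = 13.5, 50×0.26 = 13.
cat         O        E   (O−E)²/E
0           7      8.5     0.2647
1          17       15     0.2667
2          13     13.5     0.0185
≥3         13       13     0.0000
Sum = 0.550
df = 2. Since 0.550 < 9.210, we do not reject H₀.

0.550; do not reject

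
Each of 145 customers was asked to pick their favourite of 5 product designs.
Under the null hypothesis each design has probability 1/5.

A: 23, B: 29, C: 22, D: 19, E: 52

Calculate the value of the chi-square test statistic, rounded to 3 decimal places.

Expected count for each of the 5 categories: 145/5 = 29.
χ² = (23−29)²/29 + (29−29)²/29 + (22−29)²/29 + (19−29)²/29 + (52−29)²/29
   = 1.2414 + 0.0000 + 1.6897 + 3.4483 + 18.2414
Sum = 24.621

24.621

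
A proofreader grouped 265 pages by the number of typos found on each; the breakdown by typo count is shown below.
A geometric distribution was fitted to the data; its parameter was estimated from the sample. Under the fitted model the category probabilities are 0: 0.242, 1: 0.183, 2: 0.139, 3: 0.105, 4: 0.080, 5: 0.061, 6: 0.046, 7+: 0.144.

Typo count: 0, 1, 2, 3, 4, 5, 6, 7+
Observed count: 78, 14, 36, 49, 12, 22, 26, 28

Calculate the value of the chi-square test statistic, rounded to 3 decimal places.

Expected counts E_i = n·p_i: 265×0.242 = 64.13, 265×0.183 = 48.495, 265×0.139 = 36.835, 265×0.105 = 27.825, 265×0.080 = 21.2, 265×0.061 = 16.165, 265×0.046 = 12.19, 265×0.144 = 38.16.
χ² = (78−64.13)²/64.13 + (14−48.495)²/48.495 + (36−36.835)²/36.835 + (49−27.825)²/27.825 + (12−21.2)²/21.2 + (22−16.165)²/16.165 + (26−12.19)²/12.19 + (28−38.16)²/38.16
   = 2.9998 + 24.5367 + 0.0189 + 16.1143 + 3.9925 + 2.1062 + 15.6453 + 2.7051
Sum = 68.119

68.119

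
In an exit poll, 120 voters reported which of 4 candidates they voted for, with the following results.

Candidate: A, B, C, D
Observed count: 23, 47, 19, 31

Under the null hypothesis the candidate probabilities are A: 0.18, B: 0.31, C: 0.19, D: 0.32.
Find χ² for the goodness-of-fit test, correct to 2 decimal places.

Expected counts E_i = n·p_i: 120×0.18 = 21.6, 120×0.31 = 37.2, 120×0.19 = 22.8, 120×0.32 = 38.4.
A: (23 − 21.6)²/21.6 = 1.96/21.6 = 0.091
B: (47 − 37.2)²/37.2 = 96.04/37.2 = 2.582
C: (19 − 22.8)²/22.8 = 14.44/22.8 = 0.633
D: (31 − 38.4)²/38.4 = 54.76/38.4 = 1.426
Sum = 4.73

4.73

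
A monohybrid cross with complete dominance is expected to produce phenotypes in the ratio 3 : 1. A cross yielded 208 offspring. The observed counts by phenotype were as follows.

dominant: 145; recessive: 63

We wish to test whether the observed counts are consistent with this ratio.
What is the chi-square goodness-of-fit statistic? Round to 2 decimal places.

3.10

Ratio total = 4. Expected counts: 208×3/4 = 156, 208×1/4 = 52.
dominant: (145 − 156)²/156 = 121/156 = 0.776
recessive: (63 − 52)²/52 = 121/52 = 2.327
Sum = 3.10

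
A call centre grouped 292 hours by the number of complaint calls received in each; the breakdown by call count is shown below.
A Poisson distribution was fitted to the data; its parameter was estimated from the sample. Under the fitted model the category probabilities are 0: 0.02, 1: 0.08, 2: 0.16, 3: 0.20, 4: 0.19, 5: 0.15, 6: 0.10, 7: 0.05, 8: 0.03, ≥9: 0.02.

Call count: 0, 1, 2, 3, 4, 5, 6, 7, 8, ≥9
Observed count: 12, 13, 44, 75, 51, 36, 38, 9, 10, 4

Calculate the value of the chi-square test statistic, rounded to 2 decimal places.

Expected counts E_i = n·p_i: 292×0.02 = 5.84, 292×0.08 = 23.36, 292×0.16 = 46.72, 292×0.20 = 58.4, 292×0.19 = 55.48, 292×0.15 = 43.8, 292×0.10 = 29.2, 292×0.05 = 14.6, 292×0.03 = 8.76, 292×0.02 = 5.84.
cat         O        E   (O−E)²/E
0          12     5.84      6.498
1          13    23.36      4.595
2          44    46.72      0.158
3          75     58.4      4.718
4          51    55.48      0.362
5          36     43.8      1.389
6          38     29.2      2.652
7           9     14.6      2.148
8          10     8.76      0.176
≥9          4     5.84      0.580
Sum = 23.28

23.28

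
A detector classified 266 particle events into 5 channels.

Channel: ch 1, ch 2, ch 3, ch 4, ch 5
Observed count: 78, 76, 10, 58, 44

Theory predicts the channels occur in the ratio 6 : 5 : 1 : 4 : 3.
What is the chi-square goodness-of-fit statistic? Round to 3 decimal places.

Ratio total = 19. Expected counts: 266×6/19 = 84, 266×5/19 = 70, 266×1/19 = 14, 266×4/19 = 56, 266×3/19 = 42.
χ² = (78−84)²/84 + (76−70)²/70 + (10−14)²/14 + (58−56)²/56 + (44−42)²/42
   = 0.4286 + 0.5143 + 1.1429 + 0.0714 + 0.0952
Sum = 2.252

2.252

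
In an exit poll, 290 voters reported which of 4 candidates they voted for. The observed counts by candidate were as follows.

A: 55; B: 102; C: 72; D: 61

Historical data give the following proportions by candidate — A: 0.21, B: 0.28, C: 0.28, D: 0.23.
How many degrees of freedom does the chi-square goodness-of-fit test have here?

There are k = 4 categories and no parameters were estimated from the data, so df = 4 − 1 = 3.

3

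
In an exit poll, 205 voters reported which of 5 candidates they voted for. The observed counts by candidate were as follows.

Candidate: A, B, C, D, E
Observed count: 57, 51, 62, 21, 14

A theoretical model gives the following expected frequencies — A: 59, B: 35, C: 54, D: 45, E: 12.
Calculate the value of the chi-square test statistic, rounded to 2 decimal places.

21.70

A: (57 − 59)²/59 = 4/59 = 0.068
B: (51 − 35)²/35 = 256/35 = 7.314
C: (62 − 54)²/54 = 64/54 = 1.185
D: (21 − 45)²/45 = 576/45 = 12.800
E: (14 − 12)²/12 = 4/12 = 0.333
Sum = 21.70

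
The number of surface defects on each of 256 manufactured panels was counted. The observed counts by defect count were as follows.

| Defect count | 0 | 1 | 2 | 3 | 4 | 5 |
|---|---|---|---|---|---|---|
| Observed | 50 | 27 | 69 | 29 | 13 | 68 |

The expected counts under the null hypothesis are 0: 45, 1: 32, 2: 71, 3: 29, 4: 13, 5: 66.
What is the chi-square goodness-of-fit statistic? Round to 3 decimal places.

0: (50 − 45)²/45 = 25/45 = 0.5556
1: (27 − 32)²/32 = 25/32 = 0.7813
2: (69 − 71)²/71 = 4/71 = 0.0563
3: (29 − 29)²/29 = 0/29 = 0.0000
4: (13 − 13)²/13 = 0/13 = 0.0000
5: (68 − 66)²/66 = 4/66 = 0.0606
Sum = 1.454

1.454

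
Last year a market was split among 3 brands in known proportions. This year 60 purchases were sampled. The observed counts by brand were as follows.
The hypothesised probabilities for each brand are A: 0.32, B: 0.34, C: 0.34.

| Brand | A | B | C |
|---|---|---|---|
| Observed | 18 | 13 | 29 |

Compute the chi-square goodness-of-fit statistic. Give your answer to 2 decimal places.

Expected counts E_i = n·p_i: 60×0.32 = 19.2, 60×0.34 = 20.4, 60×0.34 = 20.4.
χ² = (18−19.2)²/19.2 + (13−20.4)²/20.4 + (29−20.4)²/20.4
   = 0.075 + 2.684 + 3.625
Sum = 6.38

6.38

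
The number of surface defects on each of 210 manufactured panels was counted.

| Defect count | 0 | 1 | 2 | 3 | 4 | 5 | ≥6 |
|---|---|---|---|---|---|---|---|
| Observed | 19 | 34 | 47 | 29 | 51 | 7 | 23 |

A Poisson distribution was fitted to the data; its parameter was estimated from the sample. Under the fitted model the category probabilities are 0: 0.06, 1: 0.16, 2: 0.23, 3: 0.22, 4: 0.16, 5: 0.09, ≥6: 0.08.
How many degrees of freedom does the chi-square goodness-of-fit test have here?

There are k = 7 categories and 1 parameter estimated from the data, so df = 7 − 1 − 1 = 5.

5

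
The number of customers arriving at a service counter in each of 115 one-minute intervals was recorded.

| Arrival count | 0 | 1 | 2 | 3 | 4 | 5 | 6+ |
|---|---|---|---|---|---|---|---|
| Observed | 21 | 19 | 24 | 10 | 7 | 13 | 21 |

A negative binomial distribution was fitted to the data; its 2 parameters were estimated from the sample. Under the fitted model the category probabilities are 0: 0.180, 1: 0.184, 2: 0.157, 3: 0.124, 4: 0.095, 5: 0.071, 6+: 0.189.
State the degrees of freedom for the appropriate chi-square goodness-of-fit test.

There are k = 7 categories and 2 parameters estimated from the data, so df = 7 − 1 − 2 = 4.

4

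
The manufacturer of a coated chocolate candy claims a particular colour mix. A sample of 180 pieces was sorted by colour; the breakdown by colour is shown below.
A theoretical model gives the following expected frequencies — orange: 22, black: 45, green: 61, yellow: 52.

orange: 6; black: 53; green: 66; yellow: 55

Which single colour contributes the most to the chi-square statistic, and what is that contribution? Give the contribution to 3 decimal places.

orange, 11.636

χ² = (6−22)²/22 + (53−45)²/45 + (66−61)²/61 + (55−52)²/52
   = 11.6364 + 1.4222 + 0.4098 + 0.1731
The largest term is for orange: 11.636.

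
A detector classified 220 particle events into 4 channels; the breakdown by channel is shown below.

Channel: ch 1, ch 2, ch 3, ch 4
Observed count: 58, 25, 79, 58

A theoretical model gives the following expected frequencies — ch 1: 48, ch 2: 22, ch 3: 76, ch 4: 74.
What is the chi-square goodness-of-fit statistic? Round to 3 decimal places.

6.070

ch 1: (58 − 48)²/48 = 100/48 = 2.0833
ch 2: (25 − 22)²/22 = 9/22 = 0.4091
ch 3: (79 − 76)²/76 = 9/76 = 0.1184
ch 4: (58 − 74)²/74 = 256/74 = 3.4595
Sum = 6.070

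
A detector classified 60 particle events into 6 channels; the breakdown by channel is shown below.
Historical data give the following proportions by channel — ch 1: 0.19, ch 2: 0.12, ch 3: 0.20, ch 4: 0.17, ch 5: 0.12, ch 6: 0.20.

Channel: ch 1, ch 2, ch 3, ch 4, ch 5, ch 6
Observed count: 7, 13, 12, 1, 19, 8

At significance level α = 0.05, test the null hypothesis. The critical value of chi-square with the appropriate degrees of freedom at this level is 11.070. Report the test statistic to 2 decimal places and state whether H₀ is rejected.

35.34; reject

Expected counts E_i = n·p_i: 60×0.19 = 11.4, 60×0.12 = 7.2, 60×0.20 = 12, 60×0.17 = 10.2, 60×0.12 = 7.2, 60×0.20 = 12.
χ² = (7−11.4)²/11.4 + (13−7.2)²/7.2 + (12−12)²/12 + (1−10.2)²/10.2 + (19−7.2)²/7.2 + (8−12)²/12
   = 1.698 + 4.672 + 0.000 + 8.298 + 19.339 + 1.333
Sum = 35.34
df = 5. Since 35.34 > 11.070, we reject H₀.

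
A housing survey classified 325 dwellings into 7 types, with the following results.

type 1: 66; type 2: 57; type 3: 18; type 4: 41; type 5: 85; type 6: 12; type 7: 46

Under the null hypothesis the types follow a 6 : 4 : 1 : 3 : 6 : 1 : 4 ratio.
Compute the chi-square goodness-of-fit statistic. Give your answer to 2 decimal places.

5.75

Ratio total = 25. Expected counts: 325×6/25 = 78, 325×4/25 = 52, 325×1/25 = 13, 325×3/25 = 39, 325×6/25 = 78, 325×1/25 = 13, 325×4/25 = 52.
type 1: (66 − 78)²/78 = 144/78 = 1.846
type 2: (57 − 52)²/52 = 25/52 = 0.481
type 3: (18 − 13)²/13 = 25/13 = 1.923
type 4: (41 − 39)²/39 = 4/39 = 0.103
type 5: (85 − 78)²/78 = 49/78 = 0.628
type 6: (12 − 13)²/13 = 1/13 = 0.077
type 7: (46 − 52)²/52 = 36/52 = 0.692
Sum = 5.75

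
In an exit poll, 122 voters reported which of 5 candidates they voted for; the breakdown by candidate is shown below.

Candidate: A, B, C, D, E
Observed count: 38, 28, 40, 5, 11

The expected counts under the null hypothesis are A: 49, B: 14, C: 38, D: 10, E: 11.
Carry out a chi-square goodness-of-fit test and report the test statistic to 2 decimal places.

19.07

χ² = (38−49)²/49 + (28−14)²/14 + (40−38)²/38 + (5−10)²/10 + (11−11)²/11
   = 2.469 + 14.000 + 0.105 + 2.500 + 0.000
Sum = 19.07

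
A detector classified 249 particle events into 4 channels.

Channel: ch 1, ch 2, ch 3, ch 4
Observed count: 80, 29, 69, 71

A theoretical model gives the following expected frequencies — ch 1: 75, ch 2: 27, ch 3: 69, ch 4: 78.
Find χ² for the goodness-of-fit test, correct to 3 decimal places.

1.110

cat         O        E   (O−E)²/E
ch 1       80       75     0.3333
ch 2       29       27     0.1481
ch 3       69       69     0.0000
ch 4       71       78     0.6282
Sum = 1.110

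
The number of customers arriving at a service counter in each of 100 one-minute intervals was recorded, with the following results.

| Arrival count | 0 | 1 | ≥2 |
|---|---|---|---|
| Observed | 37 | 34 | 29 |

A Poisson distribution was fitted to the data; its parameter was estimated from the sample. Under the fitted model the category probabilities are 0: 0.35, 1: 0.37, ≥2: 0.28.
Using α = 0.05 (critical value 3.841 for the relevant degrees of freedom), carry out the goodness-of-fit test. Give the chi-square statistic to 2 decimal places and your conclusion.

Expected counts E_i = n·p_i: 100×0.35 = 35, 100×0.37 = 37, 100×0.28 = 28.
χ² = (37−35)²/35 + (34−37)²/37 + (29−28)²/28
   = 0.114 + 0.243 + 0.036
Sum = 0.39
df = 1. Since 0.39 < 3.841, we do not reject H₀.

0.39; do not reject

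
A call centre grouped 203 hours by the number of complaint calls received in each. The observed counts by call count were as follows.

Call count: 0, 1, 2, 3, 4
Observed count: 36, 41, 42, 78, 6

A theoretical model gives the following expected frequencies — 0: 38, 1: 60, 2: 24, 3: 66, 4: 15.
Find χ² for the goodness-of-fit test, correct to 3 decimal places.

27.204

cat         O        E   (O−E)²/E
0          36       38     0.1053
1          41       60     6.0167
2          42       24    13.5000
3          78       66     2.1818
4           6       15     5.4000
Sum = 27.204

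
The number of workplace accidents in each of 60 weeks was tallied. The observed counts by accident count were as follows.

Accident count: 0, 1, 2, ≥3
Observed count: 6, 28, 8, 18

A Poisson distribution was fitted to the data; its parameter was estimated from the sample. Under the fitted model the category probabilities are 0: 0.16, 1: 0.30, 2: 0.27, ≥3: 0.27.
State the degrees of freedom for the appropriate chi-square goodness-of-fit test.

There are k = 4 categories and 1 parameter estimated from the data, so df = 4 − 1 − 1 = 2.

2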